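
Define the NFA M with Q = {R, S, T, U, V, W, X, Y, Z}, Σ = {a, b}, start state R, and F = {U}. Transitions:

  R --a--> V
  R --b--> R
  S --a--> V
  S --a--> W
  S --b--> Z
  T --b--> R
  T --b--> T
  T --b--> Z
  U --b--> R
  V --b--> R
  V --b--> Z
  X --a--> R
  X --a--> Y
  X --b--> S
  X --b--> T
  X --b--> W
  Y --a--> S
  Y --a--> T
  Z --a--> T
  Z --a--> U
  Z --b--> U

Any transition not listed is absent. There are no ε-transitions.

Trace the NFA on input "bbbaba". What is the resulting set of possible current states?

Start in {R}.
Read 'b': {R} → {R}.
Read 'b': {R} → {R}.
Read 'b': {R} → {R}.
Read 'a': {R} → {V}.
Read 'b': {V} → {R, Z}.
Read 'a': {R, Z} → {T, U, V}.

{T, U, V}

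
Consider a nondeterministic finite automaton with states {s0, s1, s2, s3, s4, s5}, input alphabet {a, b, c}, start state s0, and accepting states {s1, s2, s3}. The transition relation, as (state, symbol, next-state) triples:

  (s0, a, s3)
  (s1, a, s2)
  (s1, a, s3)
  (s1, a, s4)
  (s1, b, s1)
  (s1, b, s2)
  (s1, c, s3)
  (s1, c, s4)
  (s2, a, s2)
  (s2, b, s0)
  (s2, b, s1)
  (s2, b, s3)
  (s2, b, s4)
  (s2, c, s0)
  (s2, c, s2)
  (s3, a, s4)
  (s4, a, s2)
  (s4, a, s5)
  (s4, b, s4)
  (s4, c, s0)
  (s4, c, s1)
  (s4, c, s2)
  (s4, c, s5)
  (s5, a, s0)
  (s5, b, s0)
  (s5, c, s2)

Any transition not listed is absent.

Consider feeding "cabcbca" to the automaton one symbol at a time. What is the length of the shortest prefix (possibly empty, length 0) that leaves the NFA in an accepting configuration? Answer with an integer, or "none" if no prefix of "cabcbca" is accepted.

none

Start in {s0}.
Read 'c': {s0} → ∅.
The set is empty and remains empty for the remaining 6 symbols.
No reachable set along the way intersects F.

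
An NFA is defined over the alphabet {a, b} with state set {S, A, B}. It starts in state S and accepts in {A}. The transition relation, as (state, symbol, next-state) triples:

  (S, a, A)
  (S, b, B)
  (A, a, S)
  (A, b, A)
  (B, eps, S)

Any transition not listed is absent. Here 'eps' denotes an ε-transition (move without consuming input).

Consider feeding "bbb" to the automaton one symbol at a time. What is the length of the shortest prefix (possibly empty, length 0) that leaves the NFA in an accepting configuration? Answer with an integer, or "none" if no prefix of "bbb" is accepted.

none

Start in {S}.
Read 'b': S→{B}; union {B}; ε-closure = {S, B}.
Read 'b': S→{B}, B→∅; union {B}; ε-closure = {S, B}.
Read 'b': S→{B}, B→∅; union {B}; ε-closure = {S, B}.
No reachable set along the way intersects F.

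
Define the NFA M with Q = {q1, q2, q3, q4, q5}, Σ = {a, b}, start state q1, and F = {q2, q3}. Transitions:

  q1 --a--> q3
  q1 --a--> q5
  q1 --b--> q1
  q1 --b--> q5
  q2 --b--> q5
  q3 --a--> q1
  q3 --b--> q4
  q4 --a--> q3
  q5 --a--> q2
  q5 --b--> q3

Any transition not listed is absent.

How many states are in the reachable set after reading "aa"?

2

Start in {q1}.
Read 'a': q1→{q3, q5}; now {q3, q5}.
Read 'a': q3→{q1}, q5→{q2}; now {q1, q2}.
That set has 2 states.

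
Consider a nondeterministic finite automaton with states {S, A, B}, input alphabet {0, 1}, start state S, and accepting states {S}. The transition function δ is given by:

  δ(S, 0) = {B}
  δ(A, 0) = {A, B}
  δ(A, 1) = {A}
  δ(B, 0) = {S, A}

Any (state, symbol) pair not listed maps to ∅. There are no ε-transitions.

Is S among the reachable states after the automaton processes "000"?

No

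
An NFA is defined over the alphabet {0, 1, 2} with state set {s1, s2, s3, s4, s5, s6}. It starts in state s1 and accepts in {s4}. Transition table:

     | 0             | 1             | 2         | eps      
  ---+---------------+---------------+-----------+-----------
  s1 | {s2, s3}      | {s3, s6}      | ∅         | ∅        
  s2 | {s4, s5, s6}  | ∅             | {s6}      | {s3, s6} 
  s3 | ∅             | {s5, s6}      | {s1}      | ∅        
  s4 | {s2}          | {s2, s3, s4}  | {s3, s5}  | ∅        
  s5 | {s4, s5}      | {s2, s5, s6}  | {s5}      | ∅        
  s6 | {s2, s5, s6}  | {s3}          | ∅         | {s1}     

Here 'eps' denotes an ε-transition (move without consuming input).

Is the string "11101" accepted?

Yes

Start in {s1}.
Read '1': s1→{s3, s6}; union {s3, s6}; ε-closure = {s1, s3, s6}.
Read '1': s1→{s3, s6}, s3→{s5, s6}, s6→{s3}; union {s3, s5, s6}; ε-closure = {s1, s3, s5, s6}.
Read '1': s1→{s3, s6}, s3→{s5, s6}, s5→{s2, s5, s6}, s6→{s3}; union {s2, s3, s5, s6}; ε-closure = {s1, s2, s3, s5, s6}.
Read '0': s1→{s2, s3}, s2→{s4, s5, s6}, s3→∅, s5→{s4, s5}, s6→{s2, s5, s6}; union {s2, s3, s4, s5, s6}; ε-closure = {s1, s2, s3, s4, s5, s6}.
Read '1': s1→{s3, s6}, s2→∅, s3→{s5, s6}, s4→{s2, s3, s4}, s5→{s2, s5, s6}, s6→{s3}; union {s2, s3, s4, s5, s6}; ε-closure = {s1, s2, s3, s4, s5, s6}.
The final set {s1, s2, s3, s4, s5, s6} contains the accepting state s4.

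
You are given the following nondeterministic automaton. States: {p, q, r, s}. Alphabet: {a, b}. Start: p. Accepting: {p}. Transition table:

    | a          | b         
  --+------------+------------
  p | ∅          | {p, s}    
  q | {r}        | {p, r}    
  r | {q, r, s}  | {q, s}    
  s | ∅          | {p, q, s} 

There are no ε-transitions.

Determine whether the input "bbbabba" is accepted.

Start in {p}.
Read 'b': {p} → {p, s}.
Read 'b': {p, s} → {p, q, s}.
Read 'b': {p, q, s} → {p, q, r, s}.
Read 'a': {p, q, r, s} → {q, r, s}.
Read 'b': {q, r, s} → {p, q, r, s}.
Read 'b': {p, q, r, s} → {p, q, r, s}.
Read 'a': {p, q, r, s} → {q, r, s}.
The final set {q, r, s} contains no accepting state.

No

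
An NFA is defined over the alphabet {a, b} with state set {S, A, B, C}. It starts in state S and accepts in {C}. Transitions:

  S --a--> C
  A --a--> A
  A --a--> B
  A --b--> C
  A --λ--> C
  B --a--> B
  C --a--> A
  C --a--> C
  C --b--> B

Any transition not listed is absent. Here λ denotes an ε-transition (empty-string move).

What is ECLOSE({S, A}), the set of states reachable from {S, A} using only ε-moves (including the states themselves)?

{S, A, C}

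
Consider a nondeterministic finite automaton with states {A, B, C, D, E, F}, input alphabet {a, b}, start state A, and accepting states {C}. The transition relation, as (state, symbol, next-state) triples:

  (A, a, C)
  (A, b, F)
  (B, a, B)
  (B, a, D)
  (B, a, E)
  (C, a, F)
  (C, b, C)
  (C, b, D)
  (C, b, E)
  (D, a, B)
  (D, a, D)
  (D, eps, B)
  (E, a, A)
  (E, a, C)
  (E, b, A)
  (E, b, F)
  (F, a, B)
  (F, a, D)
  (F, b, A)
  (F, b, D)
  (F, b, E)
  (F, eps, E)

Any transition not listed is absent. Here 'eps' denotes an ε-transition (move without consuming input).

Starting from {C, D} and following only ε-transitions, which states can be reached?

Begin with {C, D}.
ε-move D → B; add B.

{B, C, D}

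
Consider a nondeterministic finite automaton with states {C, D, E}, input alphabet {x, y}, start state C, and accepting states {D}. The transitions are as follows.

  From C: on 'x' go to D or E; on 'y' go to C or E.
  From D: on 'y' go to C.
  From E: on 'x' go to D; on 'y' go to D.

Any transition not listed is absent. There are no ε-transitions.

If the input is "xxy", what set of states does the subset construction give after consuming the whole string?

{C}

Start in {C}.
Read 'x': {C} → {D, E}.
Read 'x': {D, E} → {D}.
Read 'y': {D} → {C}.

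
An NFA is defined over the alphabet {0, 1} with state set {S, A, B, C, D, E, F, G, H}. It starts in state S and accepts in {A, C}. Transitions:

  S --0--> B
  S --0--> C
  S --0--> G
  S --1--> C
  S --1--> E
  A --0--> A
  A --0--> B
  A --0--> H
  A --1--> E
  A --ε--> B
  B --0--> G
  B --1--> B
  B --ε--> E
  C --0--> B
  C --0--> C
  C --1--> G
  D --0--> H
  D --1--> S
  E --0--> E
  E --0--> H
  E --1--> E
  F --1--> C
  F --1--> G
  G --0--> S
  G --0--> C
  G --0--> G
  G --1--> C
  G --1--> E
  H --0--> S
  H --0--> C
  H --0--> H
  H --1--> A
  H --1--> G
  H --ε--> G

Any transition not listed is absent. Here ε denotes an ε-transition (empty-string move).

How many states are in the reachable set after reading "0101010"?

Start in {S}.
Read '0': S→{B, C, G}; union {B, C, G}; ε-closure = {B, C, E, G}.
Read '1': B→{B}, C→{G}, E→{E}, G→{C, E}; now {B, C, E, G}.
Read '0': B→{G}, C→{B, C}, E→{E, H}, G→{S, C, G}; now {S, B, C, E, G, H}.
Read '1': S→{C, E}, B→{B}, C→{G}, E→{E}, G→{C, E}, H→{A, G}; now {A, B, C, E, G}.
Read '0': A→{A, B, H}, B→{G}, C→{B, C}, E→{E, H}, G→{S, C, G}; now {S, A, B, C, E, G, H}.
Read '1': S→{C, E}, A→{E}, B→{B}, C→{G}, E→{E}, G→{C, E}, H→{A, G}; now {A, B, C, E, G}.
Read '0': A→{A, B, H}, B→{G}, C→{B, C}, E→{E, H}, G→{S, C, G}; now {S, A, B, C, E, G, H}.
That set has 7 states.

7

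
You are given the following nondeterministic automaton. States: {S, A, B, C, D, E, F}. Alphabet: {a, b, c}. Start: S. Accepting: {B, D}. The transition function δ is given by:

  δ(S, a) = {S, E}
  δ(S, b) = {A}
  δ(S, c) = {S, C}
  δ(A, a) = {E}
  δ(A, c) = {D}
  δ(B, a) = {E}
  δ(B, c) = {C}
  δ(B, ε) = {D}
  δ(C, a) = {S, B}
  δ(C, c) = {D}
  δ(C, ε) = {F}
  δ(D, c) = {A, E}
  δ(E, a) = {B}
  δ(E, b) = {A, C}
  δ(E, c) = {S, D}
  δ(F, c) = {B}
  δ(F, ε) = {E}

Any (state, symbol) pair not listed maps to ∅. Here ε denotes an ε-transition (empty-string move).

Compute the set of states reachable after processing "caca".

Start in {S}.
Read 'c': {S} → {S, C, E, F}.
Read 'a': {S, C, E, F} → {S, B, D, E}.
Read 'c': {S, B, D, E} → {S, A, C, D, E, F}.
Read 'a': {S, A, C, D, E, F} → {S, B, D, E}.

{S, B, D, E}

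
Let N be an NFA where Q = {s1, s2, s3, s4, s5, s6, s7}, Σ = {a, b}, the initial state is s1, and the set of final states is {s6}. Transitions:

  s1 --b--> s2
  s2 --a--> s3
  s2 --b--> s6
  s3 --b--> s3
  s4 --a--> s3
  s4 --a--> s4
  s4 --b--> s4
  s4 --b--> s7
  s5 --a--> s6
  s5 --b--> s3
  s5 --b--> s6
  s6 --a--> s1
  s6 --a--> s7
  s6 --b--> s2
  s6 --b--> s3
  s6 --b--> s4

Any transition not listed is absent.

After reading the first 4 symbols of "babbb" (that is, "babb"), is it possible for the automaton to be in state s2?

No

Start in {s1}.
Read 'b': s1→{s2}; now {s2}.
Read 'a': s2→{s3}; now {s3}.
Read 'b': s3→{s3}; now {s3}.
Read 'b': s3→{s3}; now {s3}.
State s2 is not in {s3}.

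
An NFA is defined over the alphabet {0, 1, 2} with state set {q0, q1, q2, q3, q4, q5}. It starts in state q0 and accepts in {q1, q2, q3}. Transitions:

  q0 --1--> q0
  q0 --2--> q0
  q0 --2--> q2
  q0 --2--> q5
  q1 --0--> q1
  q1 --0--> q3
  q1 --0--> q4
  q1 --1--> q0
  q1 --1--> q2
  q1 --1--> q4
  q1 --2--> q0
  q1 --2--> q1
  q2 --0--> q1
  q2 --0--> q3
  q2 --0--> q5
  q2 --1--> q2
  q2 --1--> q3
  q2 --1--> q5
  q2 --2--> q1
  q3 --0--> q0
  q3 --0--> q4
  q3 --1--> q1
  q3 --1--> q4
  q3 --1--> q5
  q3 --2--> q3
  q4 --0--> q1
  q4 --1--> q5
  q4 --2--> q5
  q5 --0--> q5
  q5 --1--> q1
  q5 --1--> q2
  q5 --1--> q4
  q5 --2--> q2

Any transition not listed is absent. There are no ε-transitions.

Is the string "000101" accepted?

No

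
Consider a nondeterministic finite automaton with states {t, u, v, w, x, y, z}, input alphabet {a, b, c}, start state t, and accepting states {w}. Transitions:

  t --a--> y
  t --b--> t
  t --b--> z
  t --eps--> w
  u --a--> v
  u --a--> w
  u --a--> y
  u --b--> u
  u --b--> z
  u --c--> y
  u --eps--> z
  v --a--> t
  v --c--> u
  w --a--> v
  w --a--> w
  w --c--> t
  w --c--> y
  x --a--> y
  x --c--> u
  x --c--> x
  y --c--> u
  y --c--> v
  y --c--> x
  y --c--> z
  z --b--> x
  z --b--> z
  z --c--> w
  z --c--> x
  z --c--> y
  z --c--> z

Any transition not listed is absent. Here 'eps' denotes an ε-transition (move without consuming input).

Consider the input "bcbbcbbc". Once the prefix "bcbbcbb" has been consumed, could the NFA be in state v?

Start: ε-closure({t}) = {t, w}.
Read 'b': {t, w} → {t, w, z}.
Read 'c': {t, w, z} → {t, w, x, y, z}.
Read 'b': {t, w, x, y, z} → {t, w, x, z}.
Read 'b': {t, w, x, z} → {t, w, x, z}.
Read 'c': {t, w, x, z} → {t, u, w, x, y, z}.
Read 'b': {t, u, w, x, y, z} → {t, u, w, x, z}.
Read 'b': {t, u, w, x, z} → {t, u, w, x, z}.
State v is not in {t, u, w, x, z}.

No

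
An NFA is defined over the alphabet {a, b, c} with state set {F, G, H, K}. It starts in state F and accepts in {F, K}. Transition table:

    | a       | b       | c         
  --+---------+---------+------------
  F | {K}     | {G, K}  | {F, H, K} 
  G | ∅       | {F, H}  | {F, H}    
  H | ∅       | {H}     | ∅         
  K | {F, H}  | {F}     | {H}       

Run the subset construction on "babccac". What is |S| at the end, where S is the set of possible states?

3

Start in {F}.
Read 'b': {F} → {G, K}.
Read 'a': {G, K} → {F, H}.
Read 'b': {F, H} → {G, H, K}.
Read 'c': {G, H, K} → {F, H}.
Read 'c': {F, H} → {F, H, K}.
Read 'a': {F, H, K} → {F, H, K}.
Read 'c': {F, H, K} → {F, H, K}.
That set has 3 states.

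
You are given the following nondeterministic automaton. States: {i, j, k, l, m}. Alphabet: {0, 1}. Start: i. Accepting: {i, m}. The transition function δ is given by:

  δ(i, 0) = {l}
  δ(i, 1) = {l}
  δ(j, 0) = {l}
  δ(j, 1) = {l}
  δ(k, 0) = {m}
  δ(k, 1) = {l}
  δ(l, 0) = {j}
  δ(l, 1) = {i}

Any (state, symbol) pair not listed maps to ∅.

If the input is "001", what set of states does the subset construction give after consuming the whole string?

{l}

Start in {i}.
Read '0': i→{l}; now {l}.
Read '0': l→{j}; now {j}.
Read '1': j→{l}; now {l}.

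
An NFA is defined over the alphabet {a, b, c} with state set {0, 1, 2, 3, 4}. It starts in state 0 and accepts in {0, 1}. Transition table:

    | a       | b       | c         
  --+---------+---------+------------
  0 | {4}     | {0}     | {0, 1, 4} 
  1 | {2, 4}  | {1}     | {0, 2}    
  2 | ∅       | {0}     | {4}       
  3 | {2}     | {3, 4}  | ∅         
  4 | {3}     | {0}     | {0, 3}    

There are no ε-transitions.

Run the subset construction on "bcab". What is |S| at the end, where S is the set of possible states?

3

Start in {0}.
Read 'b': 0→{0}; now {0}.
Read 'c': 0→{0, 1, 4}; now {0, 1, 4}.
Read 'a': 0→{4}, 1→{2, 4}, 4→{3}; now {2, 3, 4}.
Read 'b': 2→{0}, 3→{3, 4}, 4→{0}; now {0, 3, 4}.
That set has 3 states.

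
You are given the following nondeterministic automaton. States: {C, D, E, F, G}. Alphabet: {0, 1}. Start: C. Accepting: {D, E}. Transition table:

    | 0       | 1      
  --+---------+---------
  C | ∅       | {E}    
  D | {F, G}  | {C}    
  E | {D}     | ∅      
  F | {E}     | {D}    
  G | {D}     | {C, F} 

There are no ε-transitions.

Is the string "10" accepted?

Yes

Start in {C}.
Read '1': {C} → {E}.
Read '0': {E} → {D}.
The final set {D} contains the accepting state D.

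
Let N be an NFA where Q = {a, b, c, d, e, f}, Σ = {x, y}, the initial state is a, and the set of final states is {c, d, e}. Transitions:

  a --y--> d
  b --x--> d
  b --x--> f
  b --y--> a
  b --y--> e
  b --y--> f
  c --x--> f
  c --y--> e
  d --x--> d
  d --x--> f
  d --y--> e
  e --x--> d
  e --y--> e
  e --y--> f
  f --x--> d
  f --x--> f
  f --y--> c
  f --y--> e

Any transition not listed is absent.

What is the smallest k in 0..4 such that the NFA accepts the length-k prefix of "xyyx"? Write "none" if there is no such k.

Start in {a}.
Read 'x': a→∅; now ∅.
The set is empty and remains empty for the remaining 3 symbols.
No reachable set along the way intersects F.

none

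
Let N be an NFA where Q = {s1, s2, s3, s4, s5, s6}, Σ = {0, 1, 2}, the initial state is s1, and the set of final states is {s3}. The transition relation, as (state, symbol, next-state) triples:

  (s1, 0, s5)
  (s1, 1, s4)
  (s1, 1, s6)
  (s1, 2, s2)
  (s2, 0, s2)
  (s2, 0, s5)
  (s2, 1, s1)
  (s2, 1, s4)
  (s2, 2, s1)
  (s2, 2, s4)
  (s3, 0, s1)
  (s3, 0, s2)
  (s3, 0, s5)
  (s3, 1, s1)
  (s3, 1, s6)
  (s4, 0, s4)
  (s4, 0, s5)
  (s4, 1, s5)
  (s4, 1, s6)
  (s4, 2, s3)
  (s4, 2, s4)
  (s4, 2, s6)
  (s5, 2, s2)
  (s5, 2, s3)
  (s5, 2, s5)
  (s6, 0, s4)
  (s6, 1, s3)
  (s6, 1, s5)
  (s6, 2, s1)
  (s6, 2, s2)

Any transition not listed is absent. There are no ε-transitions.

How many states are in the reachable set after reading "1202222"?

Start in {s1}.
Read '1': s1→{s4, s6}; now {s4, s6}.
Read '2': s4→{s3, s4, s6}, s6→{s1, s2}; now {s1, s2, s3, s4, s6}.
Read '0': s1→{s5}, s2→{s2, s5}, s3→{s1, s2, s5}, s4→{s4, s5}, s6→{s4}; now {s1, s2, s4, s5}.
Read '2': s1→{s2}, s2→{s1, s4}, s4→{s3, s4, s6}, s5→{s2, s3, s5}; now {s1, s2, s3, s4, s5, s6}.
Read '2': s1→{s2}, s2→{s1, s4}, s3→∅, s4→{s3, s4, s6}, s5→{s2, s3, s5}, s6→{s1, s2}; now {s1, s2, s3, s4, s5, s6}.
Read '2': s1→{s2}, s2→{s1, s4}, s3→∅, s4→{s3, s4, s6}, s5→{s2, s3, s5}, s6→{s1, s2}; now {s1, s2, s3, s4, s5, s6}.
Read '2': s1→{s2}, s2→{s1, s4}, s3→∅, s4→{s3, s4, s6}, s5→{s2, s3, s5}, s6→{s1, s2}; now {s1, s2, s3, s4, s5, s6}.
That set has 6 states.

6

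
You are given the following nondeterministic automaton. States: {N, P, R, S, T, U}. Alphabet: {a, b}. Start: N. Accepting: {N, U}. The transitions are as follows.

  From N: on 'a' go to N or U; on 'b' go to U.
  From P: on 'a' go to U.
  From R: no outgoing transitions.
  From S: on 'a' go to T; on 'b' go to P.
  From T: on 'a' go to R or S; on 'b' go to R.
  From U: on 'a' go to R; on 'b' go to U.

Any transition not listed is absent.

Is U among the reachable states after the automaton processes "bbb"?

Yes

Start in {N}.
Read 'b': N→{U}; now {U}.
Read 'b': U→{U}; now {U}.
Read 'b': U→{U}; now {U}.
State U is in {U}.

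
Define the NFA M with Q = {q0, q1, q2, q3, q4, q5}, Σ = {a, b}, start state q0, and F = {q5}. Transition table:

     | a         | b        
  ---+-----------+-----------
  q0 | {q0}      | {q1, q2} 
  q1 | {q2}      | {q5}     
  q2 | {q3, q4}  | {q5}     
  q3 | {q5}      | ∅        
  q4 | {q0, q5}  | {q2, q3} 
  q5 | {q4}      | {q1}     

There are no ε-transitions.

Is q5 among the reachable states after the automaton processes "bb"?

Yes

Start in {q0}.
Read 'b': {q0} → {q1, q2}.
Read 'b': {q1, q2} → {q5}.
State q5 is in {q5}.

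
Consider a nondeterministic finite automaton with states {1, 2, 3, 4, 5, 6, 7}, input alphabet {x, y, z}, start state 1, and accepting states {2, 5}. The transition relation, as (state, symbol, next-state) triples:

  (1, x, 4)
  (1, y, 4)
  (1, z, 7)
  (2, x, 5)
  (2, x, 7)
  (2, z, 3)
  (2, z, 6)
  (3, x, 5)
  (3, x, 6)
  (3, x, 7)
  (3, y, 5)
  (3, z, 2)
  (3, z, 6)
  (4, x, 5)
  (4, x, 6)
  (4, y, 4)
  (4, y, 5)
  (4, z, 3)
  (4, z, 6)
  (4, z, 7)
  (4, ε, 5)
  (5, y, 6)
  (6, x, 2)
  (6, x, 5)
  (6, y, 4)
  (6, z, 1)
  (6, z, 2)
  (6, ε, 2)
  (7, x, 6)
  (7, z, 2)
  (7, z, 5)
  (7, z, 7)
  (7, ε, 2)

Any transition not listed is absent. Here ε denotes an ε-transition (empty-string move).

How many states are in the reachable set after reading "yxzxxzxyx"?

Start in {1}.
Read 'y': {1} → {4, 5}.
Read 'x': {4, 5} → {2, 5, 6}.
Read 'z': {2, 5, 6} → {1, 2, 3, 6}.
Read 'x': {1, 2, 3, 6} → {2, 4, 5, 6, 7}.
Read 'x': {2, 4, 5, 6, 7} → {2, 5, 6, 7}.
Read 'z': {2, 5, 6, 7} → {1, 2, 3, 5, 6, 7}.
Read 'x': {1, 2, 3, 5, 6, 7} → {2, 4, 5, 6, 7}.
Read 'y': {2, 4, 5, 6, 7} → {2, 4, 5, 6}.
Read 'x': {2, 4, 5, 6} → {2, 5, 6, 7}.
That set has 4 states.

4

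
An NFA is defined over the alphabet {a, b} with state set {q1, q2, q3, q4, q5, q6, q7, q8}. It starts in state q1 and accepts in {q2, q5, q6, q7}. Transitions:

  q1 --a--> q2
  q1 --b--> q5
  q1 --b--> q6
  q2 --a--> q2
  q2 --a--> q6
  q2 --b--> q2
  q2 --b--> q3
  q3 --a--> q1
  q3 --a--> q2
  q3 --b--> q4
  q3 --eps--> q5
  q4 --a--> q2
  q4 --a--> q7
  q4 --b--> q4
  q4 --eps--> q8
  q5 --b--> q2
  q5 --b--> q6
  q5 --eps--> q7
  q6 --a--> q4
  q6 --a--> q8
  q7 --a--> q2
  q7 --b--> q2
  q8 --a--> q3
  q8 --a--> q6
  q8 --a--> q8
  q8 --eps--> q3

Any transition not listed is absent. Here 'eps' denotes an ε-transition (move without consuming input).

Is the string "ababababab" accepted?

Start in {q1}.
Read 'a': q1→{q2}; now {q2}.
Read 'b': q2→{q2, q3}; union {q2, q3}; ε-closure = {q2, q3, q5, q7}.
Read 'a': q2→{q2, q6}, q3→{q1, q2}, q5→∅, q7→{q2}; now {q1, q2, q6}.
Read 'b': q1→{q5, q6}, q2→{q2, q3}, q6→∅; union {q2, q3, q5, q6}; ε-closure = {q2, q3, q5, q6, q7}.
Read 'a': q2→{q2, q6}, q3→{q1, q2}, q5→∅, q6→{q4, q8}, q7→{q2}; union {q1, q2, q4, q6, q8}; ε-closure = {q1, q2, q3, q4, q5, q6, q7, q8}.
Read 'b': q1→{q5, q6}, q2→{q2, q3}, q3→{q4}, q4→{q4}, q5→{q2, q6}, q6→∅, q7→{q2}, q8→∅; union {q2, q3, q4, q5, q6}; ε-closure = {q2, q3, q4, q5, q6, q7, q8}.
Read 'a': q2→{q2, q6}, q3→{q1, q2}, q4→{q2, q7}, q5→∅, q6→{q4, q8}, q7→{q2}, q8→{q3, q6, q8}; union {q1, q2, q3, q4, q6, q7, q8}; ε-closure = {q1, q2, q3, q4, q5, q6, q7, q8}.
Read 'b': q1→{q5, q6}, q2→{q2, q3}, q3→{q4}, q4→{q4}, q5→{q2, q6}, q6→∅, q7→{q2}, q8→∅; union {q2, q3, q4, q5, q6}; ε-closure = {q2, q3, q4, q5, q6, q7, q8}.
Read 'a': q2→{q2, q6}, q3→{q1, q2}, q4→{q2, q7}, q5→∅, q6→{q4, q8}, q7→{q2}, q8→{q3, q6, q8}; union {q1, q2, q3, q4, q6, q7, q8}; ε-closure = {q1, q2, q3, q4, q5, q6, q7, q8}.
Read 'b': q1→{q5, q6}, q2→{q2, q3}, q3→{q4}, q4→{q4}, q5→{q2, q6}, q6→∅, q7→{q2}, q8→∅; union {q2, q3, q4, q5, q6}; ε-closure = {q2, q3, q4, q5, q6, q7, q8}.
The final set {q2, q3, q4, q5, q6, q7, q8} contains the accepting states q2, q5, q6, q7.

Yes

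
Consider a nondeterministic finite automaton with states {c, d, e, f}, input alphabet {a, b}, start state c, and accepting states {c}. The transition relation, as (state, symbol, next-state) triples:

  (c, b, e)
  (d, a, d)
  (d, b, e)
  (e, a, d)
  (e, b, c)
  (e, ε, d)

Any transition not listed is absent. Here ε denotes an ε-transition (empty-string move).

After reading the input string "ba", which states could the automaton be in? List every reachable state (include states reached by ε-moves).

{d}

Start in {c}.
Read 'b': {c} → {d, e}.
Read 'a': {d, e} → {d}.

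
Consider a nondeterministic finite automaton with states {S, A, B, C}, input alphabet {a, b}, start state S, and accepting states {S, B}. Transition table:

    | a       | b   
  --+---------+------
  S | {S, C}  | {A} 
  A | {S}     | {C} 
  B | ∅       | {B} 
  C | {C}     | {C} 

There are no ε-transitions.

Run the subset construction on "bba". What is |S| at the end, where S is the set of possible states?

Start in {S}.
Read 'b': {S} → {A}.
Read 'b': {A} → {C}.
Read 'a': {C} → {C}.
That set has 1 state.

1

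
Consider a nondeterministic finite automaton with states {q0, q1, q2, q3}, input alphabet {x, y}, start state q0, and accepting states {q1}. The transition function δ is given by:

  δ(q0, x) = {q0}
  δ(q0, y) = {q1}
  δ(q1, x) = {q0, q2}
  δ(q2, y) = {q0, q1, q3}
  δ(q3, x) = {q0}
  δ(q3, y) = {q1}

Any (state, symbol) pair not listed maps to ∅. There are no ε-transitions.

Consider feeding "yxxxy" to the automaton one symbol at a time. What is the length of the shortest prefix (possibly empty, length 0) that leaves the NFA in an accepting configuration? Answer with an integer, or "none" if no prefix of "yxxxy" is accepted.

1

Start in {q0}.
Read 'y': q0→{q1}; now {q1}.
None of the earlier sets intersect F, but {q1} does.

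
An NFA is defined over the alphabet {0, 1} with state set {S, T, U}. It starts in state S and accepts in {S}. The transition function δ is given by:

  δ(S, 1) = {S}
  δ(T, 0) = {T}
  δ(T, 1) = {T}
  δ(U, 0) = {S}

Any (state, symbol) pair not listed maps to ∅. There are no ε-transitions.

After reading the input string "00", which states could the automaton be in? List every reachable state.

Start in {S}.
Read '0': {S} → ∅.
The set is empty and remains empty for the remaining 1 symbol.

∅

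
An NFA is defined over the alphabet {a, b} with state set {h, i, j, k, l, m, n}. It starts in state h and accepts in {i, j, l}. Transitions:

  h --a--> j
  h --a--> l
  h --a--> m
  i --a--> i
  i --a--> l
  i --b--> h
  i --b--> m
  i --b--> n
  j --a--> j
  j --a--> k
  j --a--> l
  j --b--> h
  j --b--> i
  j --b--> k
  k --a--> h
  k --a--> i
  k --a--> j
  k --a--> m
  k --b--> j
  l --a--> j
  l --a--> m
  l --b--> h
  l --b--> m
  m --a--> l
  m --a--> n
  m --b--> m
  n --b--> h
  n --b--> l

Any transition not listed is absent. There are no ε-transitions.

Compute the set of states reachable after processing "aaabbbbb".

{h, i, j, k, l, m, n}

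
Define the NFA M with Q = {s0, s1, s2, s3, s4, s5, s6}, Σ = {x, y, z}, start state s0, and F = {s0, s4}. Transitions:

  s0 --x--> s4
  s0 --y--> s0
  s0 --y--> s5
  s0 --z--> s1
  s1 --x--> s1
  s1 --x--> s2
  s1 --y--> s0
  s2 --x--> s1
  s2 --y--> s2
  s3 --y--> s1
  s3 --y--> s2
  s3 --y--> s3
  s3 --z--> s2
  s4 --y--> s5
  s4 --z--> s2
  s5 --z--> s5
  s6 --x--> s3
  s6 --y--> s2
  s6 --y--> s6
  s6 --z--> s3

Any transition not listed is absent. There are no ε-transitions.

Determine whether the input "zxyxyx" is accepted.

Start in {s0}.
Read 'z': s0→{s1}; now {s1}.
Read 'x': s1→{s1, s2}; now {s1, s2}.
Read 'y': s1→{s0}, s2→{s2}; now {s0, s2}.
Read 'x': s0→{s4}, s2→{s1}; now {s1, s4}.
Read 'y': s1→{s0}, s4→{s5}; now {s0, s5}.
Read 'x': s0→{s4}, s5→∅; now {s4}.
The final set {s4} contains the accepting state s4.

Yes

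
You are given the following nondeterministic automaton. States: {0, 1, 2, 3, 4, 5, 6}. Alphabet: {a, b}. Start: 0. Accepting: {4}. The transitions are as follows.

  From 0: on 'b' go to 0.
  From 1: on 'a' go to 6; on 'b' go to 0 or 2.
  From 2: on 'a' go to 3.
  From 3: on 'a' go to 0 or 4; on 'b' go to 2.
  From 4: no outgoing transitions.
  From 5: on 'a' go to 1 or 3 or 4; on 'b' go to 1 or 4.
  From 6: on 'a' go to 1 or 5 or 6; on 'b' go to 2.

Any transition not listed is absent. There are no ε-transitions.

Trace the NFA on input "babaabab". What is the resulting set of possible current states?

∅

Start in {0}.
Read 'b': {0} → {0}.
Read 'a': {0} → ∅.
The set is empty and remains empty for the remaining 6 symbols.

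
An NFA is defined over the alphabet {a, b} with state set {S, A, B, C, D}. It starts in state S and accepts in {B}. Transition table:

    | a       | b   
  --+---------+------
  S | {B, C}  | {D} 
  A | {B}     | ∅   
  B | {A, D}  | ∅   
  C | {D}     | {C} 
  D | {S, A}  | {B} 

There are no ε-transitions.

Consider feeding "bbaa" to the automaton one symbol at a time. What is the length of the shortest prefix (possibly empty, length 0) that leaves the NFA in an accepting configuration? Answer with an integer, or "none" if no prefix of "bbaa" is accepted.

2

Start in {S}.
Read 'b': S→{D}; now {D}.
Read 'b': D→{B}; now {B}.
None of the earlier sets intersect F, but {B} does.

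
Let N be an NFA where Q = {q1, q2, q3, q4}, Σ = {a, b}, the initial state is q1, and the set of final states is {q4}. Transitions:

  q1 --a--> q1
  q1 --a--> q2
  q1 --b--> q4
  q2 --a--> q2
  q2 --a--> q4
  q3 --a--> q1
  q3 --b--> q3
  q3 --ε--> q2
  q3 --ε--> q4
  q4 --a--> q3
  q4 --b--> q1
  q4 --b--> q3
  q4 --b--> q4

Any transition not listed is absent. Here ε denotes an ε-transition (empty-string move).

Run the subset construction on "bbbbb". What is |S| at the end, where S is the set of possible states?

4

Start in {q1}.
Read 'b': q1→{q4}; now {q4}.
Read 'b': q4→{q1, q3, q4}; union {q1, q3, q4}; ε-closure = {q1, q2, q3, q4}.
Read 'b': q1→{q4}, q2→∅, q3→{q3}, q4→{q1, q3, q4}; union {q1, q3, q4}; ε-closure = {q1, q2, q3, q4}.
Read 'b': q1→{q4}, q2→∅, q3→{q3}, q4→{q1, q3, q4}; union {q1, q3, q4}; ε-closure = {q1, q2, q3, q4}.
Read 'b': q1→{q4}, q2→∅, q3→{q3}, q4→{q1, q3, q4}; union {q1, q3, q4}; ε-closure = {q1, q2, q3, q4}.
That set has 4 states.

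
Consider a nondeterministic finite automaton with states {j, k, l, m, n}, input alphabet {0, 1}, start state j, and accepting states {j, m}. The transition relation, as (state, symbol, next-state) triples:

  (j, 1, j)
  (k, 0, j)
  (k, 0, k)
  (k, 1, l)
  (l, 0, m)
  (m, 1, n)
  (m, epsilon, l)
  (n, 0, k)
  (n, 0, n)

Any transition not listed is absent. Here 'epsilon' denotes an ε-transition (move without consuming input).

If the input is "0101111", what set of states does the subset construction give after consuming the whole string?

∅

Start in {j}.
Read '0': {j} → ∅.
The set is empty and remains empty for the remaining 6 symbols.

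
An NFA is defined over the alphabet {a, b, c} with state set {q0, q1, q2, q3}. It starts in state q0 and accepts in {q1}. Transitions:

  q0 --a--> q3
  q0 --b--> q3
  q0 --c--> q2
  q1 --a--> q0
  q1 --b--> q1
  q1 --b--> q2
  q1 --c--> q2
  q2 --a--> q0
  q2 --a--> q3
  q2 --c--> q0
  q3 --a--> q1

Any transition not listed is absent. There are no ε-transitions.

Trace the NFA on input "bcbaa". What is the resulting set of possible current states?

∅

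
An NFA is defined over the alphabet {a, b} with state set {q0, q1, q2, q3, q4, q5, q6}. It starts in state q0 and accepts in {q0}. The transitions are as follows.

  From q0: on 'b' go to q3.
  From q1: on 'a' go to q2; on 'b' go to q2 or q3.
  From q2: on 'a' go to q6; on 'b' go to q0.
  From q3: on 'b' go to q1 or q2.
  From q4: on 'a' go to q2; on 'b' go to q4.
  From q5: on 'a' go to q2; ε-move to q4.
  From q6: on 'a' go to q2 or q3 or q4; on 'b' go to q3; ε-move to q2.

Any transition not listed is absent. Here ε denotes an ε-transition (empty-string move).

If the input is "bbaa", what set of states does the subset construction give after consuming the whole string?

{q2, q3, q4, q6}

Start in {q0}.
Read 'b': q0→{q3}; now {q3}.
Read 'b': q3→{q1, q2}; now {q1, q2}.
Read 'a': q1→{q2}, q2→{q6}; now {q2, q6}.
Read 'a': q2→{q6}, q6→{q2, q3, q4}; now {q2, q3, q4, q6}.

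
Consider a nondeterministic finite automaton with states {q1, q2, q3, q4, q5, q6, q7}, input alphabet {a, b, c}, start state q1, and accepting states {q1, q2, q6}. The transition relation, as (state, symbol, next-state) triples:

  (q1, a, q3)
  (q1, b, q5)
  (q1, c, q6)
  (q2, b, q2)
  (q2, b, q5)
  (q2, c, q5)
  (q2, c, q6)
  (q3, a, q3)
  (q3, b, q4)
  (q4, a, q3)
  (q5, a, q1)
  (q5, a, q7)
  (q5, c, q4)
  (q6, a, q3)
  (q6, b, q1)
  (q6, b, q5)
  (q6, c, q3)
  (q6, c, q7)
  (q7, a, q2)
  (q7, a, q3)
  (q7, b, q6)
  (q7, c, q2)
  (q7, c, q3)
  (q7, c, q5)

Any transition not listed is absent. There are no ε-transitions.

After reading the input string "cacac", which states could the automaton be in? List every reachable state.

∅

Start in {q1}.
Read 'c': {q1} → {q6}.
Read 'a': {q6} → {q3}.
Read 'c': {q3} → ∅.
The set is empty and remains empty for the remaining 2 symbols.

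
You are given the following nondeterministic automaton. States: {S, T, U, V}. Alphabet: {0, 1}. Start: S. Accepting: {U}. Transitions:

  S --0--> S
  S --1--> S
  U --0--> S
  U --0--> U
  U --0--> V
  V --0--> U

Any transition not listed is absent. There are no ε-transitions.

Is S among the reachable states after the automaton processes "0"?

Start in {S}.
Read '0': S→{S}; now {S}.
State S is in {S}.

Yes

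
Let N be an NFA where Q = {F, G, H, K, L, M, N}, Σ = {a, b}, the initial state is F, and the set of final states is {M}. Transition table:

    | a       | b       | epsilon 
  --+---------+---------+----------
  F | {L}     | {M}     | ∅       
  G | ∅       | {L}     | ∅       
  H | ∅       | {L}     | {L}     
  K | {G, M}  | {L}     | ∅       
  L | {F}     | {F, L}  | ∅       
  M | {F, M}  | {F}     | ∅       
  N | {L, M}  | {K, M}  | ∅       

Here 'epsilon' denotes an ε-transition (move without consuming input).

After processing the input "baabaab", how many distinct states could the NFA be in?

3

Start in {F}.
Read 'b': F→{M}; now {M}.
Read 'a': M→{F, M}; now {F, M}.
Read 'a': F→{L}, M→{F, M}; now {F, L, M}.
Read 'b': F→{M}, L→{F, L}, M→{F}; now {F, L, M}.
Read 'a': F→{L}, L→{F}, M→{F, M}; now {F, L, M}.
Read 'a': F→{L}, L→{F}, M→{F, M}; now {F, L, M}.
Read 'b': F→{M}, L→{F, L}, M→{F}; now {F, L, M}.
That set has 3 states.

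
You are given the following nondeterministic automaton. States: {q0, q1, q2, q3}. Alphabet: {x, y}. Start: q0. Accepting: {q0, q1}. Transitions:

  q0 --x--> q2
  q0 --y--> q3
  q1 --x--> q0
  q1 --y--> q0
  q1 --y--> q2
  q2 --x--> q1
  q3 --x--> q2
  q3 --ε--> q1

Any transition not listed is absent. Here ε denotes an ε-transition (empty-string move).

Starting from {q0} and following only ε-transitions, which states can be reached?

{q0}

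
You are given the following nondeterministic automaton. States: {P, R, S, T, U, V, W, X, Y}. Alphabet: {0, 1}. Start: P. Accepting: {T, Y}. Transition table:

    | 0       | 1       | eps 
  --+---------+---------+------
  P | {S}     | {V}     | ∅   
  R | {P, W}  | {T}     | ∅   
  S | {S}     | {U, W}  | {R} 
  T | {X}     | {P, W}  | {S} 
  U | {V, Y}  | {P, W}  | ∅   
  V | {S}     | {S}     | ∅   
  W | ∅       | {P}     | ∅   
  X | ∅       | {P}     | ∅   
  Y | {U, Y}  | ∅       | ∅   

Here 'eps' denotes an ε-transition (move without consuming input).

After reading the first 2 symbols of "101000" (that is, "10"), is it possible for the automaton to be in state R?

Yes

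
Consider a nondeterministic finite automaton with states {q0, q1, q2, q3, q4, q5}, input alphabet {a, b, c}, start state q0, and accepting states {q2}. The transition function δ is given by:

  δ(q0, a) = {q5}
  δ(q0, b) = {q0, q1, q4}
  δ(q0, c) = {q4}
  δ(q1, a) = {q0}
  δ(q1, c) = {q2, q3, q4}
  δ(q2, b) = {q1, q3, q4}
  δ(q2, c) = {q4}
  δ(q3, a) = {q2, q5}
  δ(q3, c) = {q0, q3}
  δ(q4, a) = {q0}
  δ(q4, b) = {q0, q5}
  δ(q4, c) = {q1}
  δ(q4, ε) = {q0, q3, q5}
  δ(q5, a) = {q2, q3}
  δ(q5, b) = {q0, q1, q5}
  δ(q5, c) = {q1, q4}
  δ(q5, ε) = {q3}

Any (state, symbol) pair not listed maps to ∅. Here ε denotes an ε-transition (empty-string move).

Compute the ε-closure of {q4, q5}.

Begin with {q4, q5}.
ε-move q4 → q0; add q0.
ε-move q4 → q3; add q3.

{q0, q3, q4, q5}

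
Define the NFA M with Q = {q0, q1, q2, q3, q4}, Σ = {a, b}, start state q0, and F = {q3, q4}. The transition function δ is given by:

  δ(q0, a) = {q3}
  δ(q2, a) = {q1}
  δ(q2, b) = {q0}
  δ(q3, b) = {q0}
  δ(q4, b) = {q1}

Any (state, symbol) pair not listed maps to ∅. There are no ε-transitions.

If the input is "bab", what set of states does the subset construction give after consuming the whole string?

∅

Start in {q0}.
Read 'b': q0→∅; now ∅.
The set is empty and remains empty for the remaining 2 symbols.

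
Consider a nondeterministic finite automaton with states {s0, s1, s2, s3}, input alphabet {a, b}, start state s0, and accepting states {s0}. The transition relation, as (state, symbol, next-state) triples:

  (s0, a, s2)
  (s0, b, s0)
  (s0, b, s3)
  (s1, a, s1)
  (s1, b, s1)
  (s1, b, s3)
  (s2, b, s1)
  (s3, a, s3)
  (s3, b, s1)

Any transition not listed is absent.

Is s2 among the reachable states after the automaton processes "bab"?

Start in {s0}.
Read 'b': s0→{s0, s3}; now {s0, s3}.
Read 'a': s0→{s2}, s3→{s3}; now {s2, s3}.
Read 'b': s2→{s1}, s3→{s1}; now {s1}.
State s2 is not in {s1}.

No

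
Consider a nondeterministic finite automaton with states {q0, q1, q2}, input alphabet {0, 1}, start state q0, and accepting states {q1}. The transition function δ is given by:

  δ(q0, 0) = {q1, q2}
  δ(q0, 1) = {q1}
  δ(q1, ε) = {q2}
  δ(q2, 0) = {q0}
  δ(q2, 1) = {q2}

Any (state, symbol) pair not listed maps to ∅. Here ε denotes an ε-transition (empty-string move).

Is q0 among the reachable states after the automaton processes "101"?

Start in {q0}.
Read '1': q0→{q1}; union {q1}; ε-closure = {q1, q2}.
Read '0': q1→∅, q2→{q0}; now {q0}.
Read '1': q0→{q1}; union {q1}; ε-closure = {q1, q2}.
State q0 is not in {q1, q2}.

No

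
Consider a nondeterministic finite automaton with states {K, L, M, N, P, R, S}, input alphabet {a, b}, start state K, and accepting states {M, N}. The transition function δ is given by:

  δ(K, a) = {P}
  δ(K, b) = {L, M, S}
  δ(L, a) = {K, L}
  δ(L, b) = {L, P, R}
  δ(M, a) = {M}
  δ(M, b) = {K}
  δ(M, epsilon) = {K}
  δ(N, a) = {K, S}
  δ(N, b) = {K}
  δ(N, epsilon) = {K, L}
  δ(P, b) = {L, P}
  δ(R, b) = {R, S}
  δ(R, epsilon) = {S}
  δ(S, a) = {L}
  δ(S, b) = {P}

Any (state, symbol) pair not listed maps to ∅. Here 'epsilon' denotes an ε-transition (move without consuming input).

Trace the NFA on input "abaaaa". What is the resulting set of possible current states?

Start in {K}.
Read 'a': {K} → {P}.
Read 'b': {P} → {L, P}.
Read 'a': {L, P} → {K, L}.
Read 'a': {K, L} → {K, L, P}.
Read 'a': {K, L, P} → {K, L, P}.
Read 'a': {K, L, P} → {K, L, P}.

{K, L, P}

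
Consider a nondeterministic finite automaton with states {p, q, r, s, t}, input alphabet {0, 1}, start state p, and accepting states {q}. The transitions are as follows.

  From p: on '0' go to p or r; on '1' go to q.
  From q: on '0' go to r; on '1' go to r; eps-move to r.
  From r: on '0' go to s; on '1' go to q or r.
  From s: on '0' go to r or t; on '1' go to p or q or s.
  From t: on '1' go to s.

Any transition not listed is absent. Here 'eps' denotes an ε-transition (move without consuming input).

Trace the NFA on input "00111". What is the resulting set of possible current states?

{p, q, r, s}

Start in {p}.
Read '0': {p} → {p, r}.
Read '0': {p, r} → {p, r, s}.
Read '1': {p, r, s} → {p, q, r, s}.
Read '1': {p, q, r, s} → {p, q, r, s}.
Read '1': {p, q, r, s} → {p, q, r, s}.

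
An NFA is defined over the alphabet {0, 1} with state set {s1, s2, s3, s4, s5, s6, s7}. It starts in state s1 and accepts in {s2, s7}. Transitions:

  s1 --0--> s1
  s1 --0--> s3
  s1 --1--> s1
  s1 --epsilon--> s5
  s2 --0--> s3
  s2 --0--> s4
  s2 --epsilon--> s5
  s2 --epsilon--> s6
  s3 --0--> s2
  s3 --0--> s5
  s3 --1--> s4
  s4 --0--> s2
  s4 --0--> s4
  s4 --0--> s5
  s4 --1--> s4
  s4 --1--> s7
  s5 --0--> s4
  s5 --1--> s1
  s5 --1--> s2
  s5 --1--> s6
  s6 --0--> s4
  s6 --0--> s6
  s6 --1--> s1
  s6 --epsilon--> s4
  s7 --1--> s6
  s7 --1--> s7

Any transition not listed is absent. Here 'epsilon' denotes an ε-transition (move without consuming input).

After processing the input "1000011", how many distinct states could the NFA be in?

Start: ε-closure({s1}) = {s1, s5}.
Read '1': s1→{s1}, s5→{s1, s2, s6}; union {s1, s2, s6}; ε-closure = {s1, s2, s4, s5, s6}.
Read '0': s1→{s1, s3}, s2→{s3, s4}, s4→{s2, s4, s5}, s5→{s4}, s6→{s4, s6}; now {s1, s2, s3, s4, s5, s6}.
Read '0': s1→{s1, s3}, s2→{s3, s4}, s3→{s2, s5}, s4→{s2, s4, s5}, s5→{s4}, s6→{s4, s6}; now {s1, s2, s3, s4, s5, s6}.
Read '0': s1→{s1, s3}, s2→{s3, s4}, s3→{s2, s5}, s4→{s2, s4, s5}, s5→{s4}, s6→{s4, s6}; now {s1, s2, s3, s4, s5, s6}.
Read '0': s1→{s1, s3}, s2→{s3, s4}, s3→{s2, s5}, s4→{s2, s4, s5}, s5→{s4}, s6→{s4, s6}; now {s1, s2, s3, s4, s5, s6}.
Read '1': s1→{s1}, s2→∅, s3→{s4}, s4→{s4, s7}, s5→{s1, s2, s6}, s6→{s1}; union {s1, s2, s4, s6, s7}; ε-closure = {s1, s2, s4, s5, s6, s7}.
Read '1': s1→{s1}, s2→∅, s4→{s4, s7}, s5→{s1, s2, s6}, s6→{s1}, s7→{s6, s7}; union {s1, s2, s4, s6, s7}; ε-closure = {s1, s2, s4, s5, s6, s7}.
That set has 6 states.

6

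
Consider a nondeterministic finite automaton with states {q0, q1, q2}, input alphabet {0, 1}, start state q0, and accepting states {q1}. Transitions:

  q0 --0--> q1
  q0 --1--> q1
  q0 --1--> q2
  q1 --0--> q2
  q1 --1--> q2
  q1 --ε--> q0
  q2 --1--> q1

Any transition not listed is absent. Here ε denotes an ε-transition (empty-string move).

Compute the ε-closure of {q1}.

{q0, q1}

Begin with {q1}.
ε-move q1 → q0; add q0.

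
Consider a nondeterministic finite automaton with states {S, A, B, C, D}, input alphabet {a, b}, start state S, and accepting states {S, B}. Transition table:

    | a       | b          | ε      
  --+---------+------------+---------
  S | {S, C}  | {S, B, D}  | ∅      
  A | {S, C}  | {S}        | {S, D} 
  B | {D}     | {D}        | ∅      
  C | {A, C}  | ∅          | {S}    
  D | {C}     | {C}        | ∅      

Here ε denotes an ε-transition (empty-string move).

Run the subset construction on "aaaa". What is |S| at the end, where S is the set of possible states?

4

Start in {S}.
Read 'a': S→{S, C}; now {S, C}.
Read 'a': S→{S, C}, C→{A, C}; union {S, A, C}; ε-closure = {S, A, C, D}.
Read 'a': S→{S, C}, A→{S, C}, C→{A, C}, D→{C}; union {S, A, C}; ε-closure = {S, A, C, D}.
Read 'a': S→{S, C}, A→{S, C}, C→{A, C}, D→{C}; union {S, A, C}; ε-closure = {S, A, C, D}.
That set has 4 states.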